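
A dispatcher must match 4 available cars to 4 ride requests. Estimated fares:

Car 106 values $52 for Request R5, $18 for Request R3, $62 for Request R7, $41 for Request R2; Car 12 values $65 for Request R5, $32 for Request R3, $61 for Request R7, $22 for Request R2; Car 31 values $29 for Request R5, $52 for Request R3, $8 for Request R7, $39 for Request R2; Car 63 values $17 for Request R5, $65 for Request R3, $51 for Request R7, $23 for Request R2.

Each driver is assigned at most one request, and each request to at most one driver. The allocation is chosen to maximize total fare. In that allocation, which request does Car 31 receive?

This is the linear assignment problem.
Optimal: Car 106→Request R7 ($62), Car 12→Request R5 ($65), Car 31→Request R2 ($39), Car 63→Request R3 ($65) — total 62+65+39+65 = $231.
Row-greedy (each driver in turn takes its best remaining request) gives $202, worse by 29.
Next-best assignment: Car 106→Request R5, Car 12→Request R7, Car 31→Request R2, Car 63→Request R3 = $217.
Car 31's own top request is Request R3 ($52), but forcing Car 31→Request R3 and reassigning the rest optimally gives only $209 — worse by 22.

Car 31 receives Request R2.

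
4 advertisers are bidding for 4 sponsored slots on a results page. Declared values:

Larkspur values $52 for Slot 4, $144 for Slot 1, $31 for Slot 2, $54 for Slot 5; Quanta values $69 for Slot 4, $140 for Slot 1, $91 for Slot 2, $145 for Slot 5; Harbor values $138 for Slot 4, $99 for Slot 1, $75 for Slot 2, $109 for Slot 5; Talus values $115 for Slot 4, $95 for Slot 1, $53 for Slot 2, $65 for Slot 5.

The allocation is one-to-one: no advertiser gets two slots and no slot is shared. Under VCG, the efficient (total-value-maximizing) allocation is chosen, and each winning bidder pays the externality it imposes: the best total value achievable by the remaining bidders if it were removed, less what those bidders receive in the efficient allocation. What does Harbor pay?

Efficient allocation: Larkspur→Slot 1 ($144), Quanta→Slot 5 ($145), Harbor→Slot 4 ($138), Talus→Slot 2 ($53); total welfare W = $480.
Harbor receives Slot 4 at value $138, so the others get W − 138 = $342.
Without Harbor: best allocation of the remaining 3 bidders over all 4 slots is Larkspur→Slot 1 ($144), Quanta→Slot 5 ($145), Talus→Slot 4 ($115), total $404.
VCG payment = (others' best without Harbor) − (others' welfare with Harbor) = 404 − 342 = $62.

Harbor pays $62.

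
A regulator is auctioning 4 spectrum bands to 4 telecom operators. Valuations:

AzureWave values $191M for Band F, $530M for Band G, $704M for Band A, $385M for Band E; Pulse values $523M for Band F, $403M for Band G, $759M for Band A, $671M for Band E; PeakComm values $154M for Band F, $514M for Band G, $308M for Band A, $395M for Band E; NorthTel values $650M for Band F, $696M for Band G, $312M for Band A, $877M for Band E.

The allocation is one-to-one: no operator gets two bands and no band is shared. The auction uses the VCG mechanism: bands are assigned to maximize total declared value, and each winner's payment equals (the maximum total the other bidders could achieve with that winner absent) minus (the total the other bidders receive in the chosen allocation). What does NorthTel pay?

NorthTel pays $148M.

Efficient allocation: AzureWave→Band A ($704M), Pulse→Band F ($523M), PeakComm→Band G ($514M), NorthTel→Band E ($877M); total welfare W = $2618M.
NorthTel receives Band E at value $877M, so the others get W − 877 = $1741M.
Without NorthTel: best allocation of the remaining 3 bidders over all 4 bands is AzureWave→Band A ($704M), Pulse→Band E ($671M), PeakComm→Band G ($514M), total $1889M.
VCG payment = (others' best without NorthTel) − (others' welfare with NorthTel) = 1889 − 1741 = $148M.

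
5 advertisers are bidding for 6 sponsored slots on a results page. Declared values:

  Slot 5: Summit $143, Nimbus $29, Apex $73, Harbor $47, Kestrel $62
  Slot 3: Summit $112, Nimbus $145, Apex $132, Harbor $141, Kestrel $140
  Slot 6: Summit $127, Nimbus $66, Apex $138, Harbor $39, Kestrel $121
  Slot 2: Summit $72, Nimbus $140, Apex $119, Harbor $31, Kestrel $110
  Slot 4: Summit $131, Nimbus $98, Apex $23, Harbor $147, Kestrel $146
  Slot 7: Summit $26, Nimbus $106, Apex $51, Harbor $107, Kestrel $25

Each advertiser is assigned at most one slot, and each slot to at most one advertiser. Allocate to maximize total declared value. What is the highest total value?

Max total: $708

Optimal: Summit→Slot 5 ($143), Nimbus→Slot 2 ($140), Apex→Slot 6 ($138), Harbor→Slot 3 ($141), Kestrel→Slot 4 ($146) — total 143+140+138+141+146 = $708.
Column-greedy (each slot in turn goes to its best remaining advertiser) gives $683, worse by 25.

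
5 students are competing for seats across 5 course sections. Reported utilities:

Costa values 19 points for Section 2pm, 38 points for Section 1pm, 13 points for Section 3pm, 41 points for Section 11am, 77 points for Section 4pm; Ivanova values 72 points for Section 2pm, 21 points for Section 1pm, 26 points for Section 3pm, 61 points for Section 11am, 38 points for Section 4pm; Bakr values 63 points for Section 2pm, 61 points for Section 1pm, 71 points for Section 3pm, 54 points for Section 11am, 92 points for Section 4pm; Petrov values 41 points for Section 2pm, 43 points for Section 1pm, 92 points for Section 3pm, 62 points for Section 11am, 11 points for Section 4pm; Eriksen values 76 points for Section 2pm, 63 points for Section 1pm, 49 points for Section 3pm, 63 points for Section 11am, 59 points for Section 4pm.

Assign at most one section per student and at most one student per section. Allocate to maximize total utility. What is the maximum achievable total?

This is a one-to-one assignment (maximum-weight bipartite matching).
Optimal: Costa→Section 4pm (77 points), Ivanova→Section 11am (61 points), Bakr→Section 1pm (61 points), Petrov→Section 3pm (92 points), Eriksen→Section 2pm (76 points) — total 77+61+61+92+76 = 367 points.
Row-greedy (each student in turn takes its best remaining section) gives 345 points, worse by 22.
Checked against all permutations: 367 points is optimal.

Max total: 367 points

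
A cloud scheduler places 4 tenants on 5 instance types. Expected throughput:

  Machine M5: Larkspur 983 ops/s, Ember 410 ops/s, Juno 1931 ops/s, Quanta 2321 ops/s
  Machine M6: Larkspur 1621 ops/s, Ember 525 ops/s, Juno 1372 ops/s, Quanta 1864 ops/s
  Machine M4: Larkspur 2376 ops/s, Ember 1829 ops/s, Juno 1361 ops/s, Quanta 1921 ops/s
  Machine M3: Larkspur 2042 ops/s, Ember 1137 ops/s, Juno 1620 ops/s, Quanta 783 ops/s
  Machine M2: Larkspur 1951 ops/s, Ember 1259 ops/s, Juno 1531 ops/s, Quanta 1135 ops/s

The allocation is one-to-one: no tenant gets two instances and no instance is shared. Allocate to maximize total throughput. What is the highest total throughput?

Maximum total: 7723 ops/s

Optimal: Larkspur→Machine M3 (2042 ops/s), Ember→Machine M4 (1829 ops/s), Juno→Machine M2 (1531 ops/s), Quanta→Machine M5 (2321 ops/s) — total 2042+1829+1531+2321 = 7723 ops/s.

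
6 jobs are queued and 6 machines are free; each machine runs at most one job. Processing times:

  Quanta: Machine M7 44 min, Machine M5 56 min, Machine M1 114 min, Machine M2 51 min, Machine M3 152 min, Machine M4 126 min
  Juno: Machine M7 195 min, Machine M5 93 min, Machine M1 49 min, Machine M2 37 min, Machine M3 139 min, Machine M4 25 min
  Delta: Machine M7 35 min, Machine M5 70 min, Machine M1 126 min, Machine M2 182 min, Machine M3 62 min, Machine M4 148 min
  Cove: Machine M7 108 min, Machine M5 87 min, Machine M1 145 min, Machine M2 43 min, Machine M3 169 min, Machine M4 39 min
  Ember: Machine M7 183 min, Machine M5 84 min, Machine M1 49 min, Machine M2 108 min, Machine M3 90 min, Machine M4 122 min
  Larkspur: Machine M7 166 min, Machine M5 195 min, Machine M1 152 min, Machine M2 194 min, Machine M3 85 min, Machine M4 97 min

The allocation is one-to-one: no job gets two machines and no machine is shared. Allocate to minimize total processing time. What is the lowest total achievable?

Minimum total: 293 min

Optimal: Quanta→Machine M5 (56 min), Juno→Machine M4 (25 min), Delta→Machine M7 (35 min), Cove→Machine M2 (43 min), Ember→Machine M1 (49 min), Larkspur→Machine M3 (85 min) — total 56+25+35+43+49+85 = 293 min.
Column-greedy (each machine in turn goes to its cheapest remaining job) gives 390 min, worse by 97.
Swapping Quanta↔Ember (Quanta→Machine M1 114 min, Ember→Machine M5 84 min) adds 93.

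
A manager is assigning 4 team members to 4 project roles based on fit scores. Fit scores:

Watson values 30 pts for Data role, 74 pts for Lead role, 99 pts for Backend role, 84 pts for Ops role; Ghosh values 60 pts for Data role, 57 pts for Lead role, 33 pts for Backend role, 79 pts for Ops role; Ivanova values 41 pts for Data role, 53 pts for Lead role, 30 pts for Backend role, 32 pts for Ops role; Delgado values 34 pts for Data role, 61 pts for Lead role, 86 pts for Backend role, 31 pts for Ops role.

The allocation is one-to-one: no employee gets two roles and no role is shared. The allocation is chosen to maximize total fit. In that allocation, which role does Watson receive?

Watson receives Ops role.

Optimal: Watson→Ops role (84 pts), Ghosh→Data role (60 pts), Ivanova→Lead role (53 pts), Delgado→Backend role (86 pts) — total 84+60+53+86 = 283 pts.
Column-greedy (each role in turn goes to its best remaining employee) gives 252 pts, worse by 31.
Next-best assignment: Watson→Lead role, Ghosh→Ops role, Ivanova→Data role, Delgado→Backend role = 280 pts.
No other one-to-one assignment exceeds 283 pts.
Watson's own top role is Backend role (99 pts), but forcing Watson→Backend role and reassigning the rest optimally gives only 280 pts — worse by 3.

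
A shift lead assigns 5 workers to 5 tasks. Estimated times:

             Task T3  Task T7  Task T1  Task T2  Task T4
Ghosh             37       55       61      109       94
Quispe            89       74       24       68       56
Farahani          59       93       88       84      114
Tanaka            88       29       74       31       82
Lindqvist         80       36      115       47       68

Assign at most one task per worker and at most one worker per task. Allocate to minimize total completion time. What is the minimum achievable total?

Optimal: Ghosh→Task T7 (55 min), Quispe→Task T1 (24 min), Farahani→Task T3 (59 min), Tanaka→Task T2 (31 min), Lindqvist→Task T4 (68 min) — total 55+24+59+31+68 = 237 min.
Row-greedy (each worker in turn takes its cheapest remaining task) gives 242 min, worse by 5.

Min total: 237 min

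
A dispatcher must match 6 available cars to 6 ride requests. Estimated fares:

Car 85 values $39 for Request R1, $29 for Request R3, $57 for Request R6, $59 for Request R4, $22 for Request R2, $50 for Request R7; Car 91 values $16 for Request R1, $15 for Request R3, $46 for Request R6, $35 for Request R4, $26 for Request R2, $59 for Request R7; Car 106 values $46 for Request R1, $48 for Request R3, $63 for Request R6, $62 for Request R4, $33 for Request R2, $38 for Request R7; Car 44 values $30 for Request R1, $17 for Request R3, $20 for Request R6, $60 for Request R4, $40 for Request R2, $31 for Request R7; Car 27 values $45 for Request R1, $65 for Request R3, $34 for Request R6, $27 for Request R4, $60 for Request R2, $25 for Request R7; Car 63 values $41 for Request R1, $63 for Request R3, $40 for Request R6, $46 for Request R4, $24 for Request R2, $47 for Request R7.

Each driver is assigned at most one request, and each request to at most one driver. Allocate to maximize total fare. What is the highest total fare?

Maximum total: $345

Optimal: Car 85→Request R6 ($57), Car 91→Request R7 ($59), Car 106→Request R1 ($46), Car 44→Request R4 ($60), Car 27→Request R2 ($60), Car 63→Request R3 ($63) — total 57+59+46+60+60+63 = $345.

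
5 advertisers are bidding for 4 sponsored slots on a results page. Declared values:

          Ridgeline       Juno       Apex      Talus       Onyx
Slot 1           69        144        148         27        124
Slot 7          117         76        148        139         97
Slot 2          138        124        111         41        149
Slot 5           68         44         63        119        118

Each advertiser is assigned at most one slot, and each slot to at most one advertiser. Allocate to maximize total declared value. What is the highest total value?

Optimal: Juno→Slot 1 ($144), Apex→Slot 7 ($148), Onyx→Slot 2 ($149), Talus→Slot 5 ($119) — total 144+148+149+119 = $560.
Row-greedy (each advertiser in turn takes its best remaining slot) gives $549, worse by 11.
Next-best assignment: Juno→Slot 1, Apex→Slot 7, Ridgeline→Slot 2, Talus→Slot 5 = $549.

Maximum total: $560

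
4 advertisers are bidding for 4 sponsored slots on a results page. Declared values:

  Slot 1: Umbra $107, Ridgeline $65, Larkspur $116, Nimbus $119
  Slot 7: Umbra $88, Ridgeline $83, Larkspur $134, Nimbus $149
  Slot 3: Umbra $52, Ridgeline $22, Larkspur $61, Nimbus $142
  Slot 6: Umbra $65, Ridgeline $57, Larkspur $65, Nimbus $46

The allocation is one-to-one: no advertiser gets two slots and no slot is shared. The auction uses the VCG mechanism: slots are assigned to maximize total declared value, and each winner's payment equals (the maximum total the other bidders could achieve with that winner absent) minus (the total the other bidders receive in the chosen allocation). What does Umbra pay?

Efficient allocation: Umbra→Slot 1 ($107), Ridgeline→Slot 6 ($57), Larkspur→Slot 7 ($134), Nimbus→Slot 3 ($142); total welfare W = $440.
Umbra receives Slot 1 at value $107, so the others get W − 107 = $333.
Without Umbra: best allocation of the remaining 3 bidders over all 4 slots is Ridgeline→Slot 1 ($65), Larkspur→Slot 7 ($134), Nimbus→Slot 3 ($142), total $341.
VCG payment = (others' best without Umbra) − (others' welfare with Umbra) = 341 − 333 = $8.

Umbra pays $8.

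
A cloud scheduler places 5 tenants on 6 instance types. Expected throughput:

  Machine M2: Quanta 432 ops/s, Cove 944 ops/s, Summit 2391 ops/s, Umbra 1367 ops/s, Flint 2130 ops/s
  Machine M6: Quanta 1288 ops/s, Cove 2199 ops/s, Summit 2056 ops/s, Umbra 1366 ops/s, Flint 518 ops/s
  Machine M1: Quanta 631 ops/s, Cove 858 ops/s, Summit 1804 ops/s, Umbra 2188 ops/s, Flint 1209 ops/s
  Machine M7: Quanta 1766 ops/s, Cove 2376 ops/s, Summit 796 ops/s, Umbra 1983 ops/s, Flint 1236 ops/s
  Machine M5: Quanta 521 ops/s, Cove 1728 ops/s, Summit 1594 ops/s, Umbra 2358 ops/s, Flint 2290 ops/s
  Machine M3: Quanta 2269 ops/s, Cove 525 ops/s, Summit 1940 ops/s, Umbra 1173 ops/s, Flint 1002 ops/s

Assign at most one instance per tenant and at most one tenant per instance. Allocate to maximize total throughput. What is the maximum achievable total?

Maximum total: 11514 ops/s

Optimal: Quanta→Machine M3 (2269 ops/s), Cove→Machine M7 (2376 ops/s), Summit→Machine M2 (2391 ops/s), Umbra→Machine M1 (2188 ops/s), Flint→Machine M5 (2290 ops/s) — total 2269+2376+2391+2188+2290 = 11514 ops/s.
Max-entry greedy (repeatedly take the single best remaining cell) gives 10603 ops/s, worse by 911.
Every other assignment is strictly worse.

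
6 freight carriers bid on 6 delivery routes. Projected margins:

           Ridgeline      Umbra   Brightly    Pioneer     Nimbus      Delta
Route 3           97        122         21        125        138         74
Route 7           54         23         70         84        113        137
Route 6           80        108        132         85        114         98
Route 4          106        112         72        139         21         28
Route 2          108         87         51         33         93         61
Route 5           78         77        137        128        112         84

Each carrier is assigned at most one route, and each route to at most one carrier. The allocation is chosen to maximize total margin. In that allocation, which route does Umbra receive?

Optimal: Ridgeline→Route 2 ($108k), Umbra→Route 6 ($108k), Brightly→Route 5 ($137k), Pioneer→Route 4 ($139k), Nimbus→Route 3 ($138k), Delta→Route 7 ($137k) — total 108+108+137+139+138+137 = $767k.
Column-greedy (each route in turn goes to its best remaining carrier) gives $731k, worse by 36.
Next-best assignment: Ridgeline→Route 2, Umbra→Route 3, Brightly→Route 5, Pioneer→Route 4, Nimbus→Route 6, Delta→Route 7 = $757k.
Umbra's own top route is Route 3 ($122k), but forcing Umbra→Route 3 and reassigning the rest optimally gives only $757k — worse by 10.

Umbra receives Route 6.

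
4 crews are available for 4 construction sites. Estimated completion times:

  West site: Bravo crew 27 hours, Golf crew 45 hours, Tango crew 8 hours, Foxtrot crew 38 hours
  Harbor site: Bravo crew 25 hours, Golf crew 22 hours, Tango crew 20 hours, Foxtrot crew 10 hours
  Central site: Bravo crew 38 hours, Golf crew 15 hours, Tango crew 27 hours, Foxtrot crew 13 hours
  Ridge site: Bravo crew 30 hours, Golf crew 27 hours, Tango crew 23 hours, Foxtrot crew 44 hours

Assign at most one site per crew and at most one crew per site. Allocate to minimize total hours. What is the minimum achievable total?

Min total: 63 hours

Treat this as an assignment problem: match each crew to one site.
Optimal: Bravo crew→Ridge site (30 hours), Golf crew→Central site (15 hours), Tango crew→West site (8 hours), Foxtrot crew→Harbor site (10 hours) — total 30+15+8+10 = 63 hours.
Row-greedy (each crew in turn takes its cheapest remaining site) gives 92 hours, worse by 29.
Swapping Golf crew↔Foxtrot crew (Golf crew→Harbor site 22 hours, Foxtrot crew→Central site 13 hours) adds 10.
No other one-to-one assignment undercuts 63 hours.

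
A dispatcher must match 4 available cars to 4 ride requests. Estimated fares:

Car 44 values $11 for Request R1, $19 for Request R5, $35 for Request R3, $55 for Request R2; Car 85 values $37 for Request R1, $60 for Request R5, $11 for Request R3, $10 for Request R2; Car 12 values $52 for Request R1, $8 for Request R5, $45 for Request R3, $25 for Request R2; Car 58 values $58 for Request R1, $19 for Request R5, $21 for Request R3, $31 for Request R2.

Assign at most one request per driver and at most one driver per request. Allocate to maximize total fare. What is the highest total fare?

Maximum total: $218

Optimal: Car 44→Request R2 ($55), Car 85→Request R5 ($60), Car 12→Request R3 ($45), Car 58→Request R1 ($58) — total 55+60+45+58 = $218.
Row-greedy (each driver in turn takes its best remaining request) gives $188, worse by 30.
Next-best assignment: Car 44→Request R2, Car 85→Request R5, Car 12→Request R1, Car 58→Request R3 = $188.
No other one-to-one assignment exceeds $218.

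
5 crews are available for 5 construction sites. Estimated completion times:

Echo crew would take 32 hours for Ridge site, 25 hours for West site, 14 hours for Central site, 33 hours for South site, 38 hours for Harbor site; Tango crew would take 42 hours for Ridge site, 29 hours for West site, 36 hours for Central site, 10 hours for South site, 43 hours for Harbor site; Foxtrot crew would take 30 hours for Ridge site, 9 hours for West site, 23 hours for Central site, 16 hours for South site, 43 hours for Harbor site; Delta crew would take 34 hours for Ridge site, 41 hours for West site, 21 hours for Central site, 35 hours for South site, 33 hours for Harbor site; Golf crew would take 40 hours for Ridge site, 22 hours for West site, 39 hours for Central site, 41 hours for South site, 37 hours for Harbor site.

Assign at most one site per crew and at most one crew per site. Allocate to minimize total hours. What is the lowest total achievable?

Minimum total: 104 hours

Optimal: Echo crew→Central site (14 hours), Tango crew→South site (10 hours), Foxtrot crew→West site (9 hours), Delta crew→Ridge site (34 hours), Golf crew→Harbor site (37 hours) — total 14+10+9+34+37 = 104 hours.
Row-greedy (each crew in turn takes its cheapest remaining site) gives 106 hours, worse by 2.
Next-best assignment: Echo crew→Central site, Tango crew→South site, Foxtrot crew→West site, Delta crew→Harbor site, Golf crew→Ridge site = 106 hours.
Swapping Delta crew↔Foxtrot crew (Delta crew→West site 41 hours, Foxtrot crew→Ridge site 30 hours) adds 28.
No other one-to-one assignment undercuts 104 hours.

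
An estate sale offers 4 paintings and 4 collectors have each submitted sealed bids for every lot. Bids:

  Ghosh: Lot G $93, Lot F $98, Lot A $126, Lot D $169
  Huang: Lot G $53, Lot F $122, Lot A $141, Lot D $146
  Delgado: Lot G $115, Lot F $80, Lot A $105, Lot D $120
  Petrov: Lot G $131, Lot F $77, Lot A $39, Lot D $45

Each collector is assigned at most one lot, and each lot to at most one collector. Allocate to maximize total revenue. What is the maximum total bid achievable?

This is the linear assignment problem.
Optimal: Ghosh→Lot D ($169), Huang→Lot F ($122), Delgado→Lot A ($105), Petrov→Lot G ($131) — total 169+122+105+131 = $527.
Max-entry greedy (repeatedly take the single best remaining cell) gives $521, worse by 6.
Next-best assignment: Ghosh→Lot D, Huang→Lot A, Delgado→Lot F, Petrov→Lot G = $521.
Swapping Ghosh↔Petrov (Ghosh→Lot G $93, Petrov→Lot D $45) loses 162.

Max total: $527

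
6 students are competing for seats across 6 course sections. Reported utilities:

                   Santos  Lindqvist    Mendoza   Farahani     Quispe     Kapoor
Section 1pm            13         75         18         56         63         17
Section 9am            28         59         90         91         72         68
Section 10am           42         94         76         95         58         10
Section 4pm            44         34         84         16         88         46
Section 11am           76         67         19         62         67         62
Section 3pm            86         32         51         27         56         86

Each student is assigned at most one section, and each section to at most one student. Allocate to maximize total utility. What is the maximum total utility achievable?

Maximum total: 510 points

This is the linear assignment problem.
Optimal: Santos→Section 11am (76 points), Lindqvist→Section 1pm (75 points), Mendoza→Section 9am (90 points), Farahani→Section 10am (95 points), Quispe→Section 4pm (88 points), Kapoor→Section 3pm (86 points) — total 76+75+90+95+88+86 = 510 points.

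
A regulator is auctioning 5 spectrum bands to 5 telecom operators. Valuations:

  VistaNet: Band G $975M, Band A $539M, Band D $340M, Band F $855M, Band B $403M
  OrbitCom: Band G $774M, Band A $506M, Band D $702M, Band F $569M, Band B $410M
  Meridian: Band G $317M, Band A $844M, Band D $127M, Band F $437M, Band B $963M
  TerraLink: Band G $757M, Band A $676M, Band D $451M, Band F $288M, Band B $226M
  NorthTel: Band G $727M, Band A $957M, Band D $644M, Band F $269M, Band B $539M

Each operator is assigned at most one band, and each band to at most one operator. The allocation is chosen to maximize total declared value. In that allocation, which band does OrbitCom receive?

This is a one-to-one assignment (maximum-weight bipartite matching).
Optimal: VistaNet→Band F ($855M), OrbitCom→Band D ($702M), Meridian→Band B ($963M), TerraLink→Band G ($757M), NorthTel→Band A ($957M) — total 855+702+963+757+957 = $4234M.
Column-greedy (each band in turn goes to its best remaining operator) gives $3297M, worse by 937.
Next-best assignment: VistaNet→Band F, OrbitCom→Band G, Meridian→Band B, TerraLink→Band D, NorthTel→Band A = $4000M.
OrbitCom's own top band is Band G ($774M), but forcing OrbitCom→Band G and reassigning the rest optimally gives only $4000M — worse by 234.

OrbitCom receives Band D.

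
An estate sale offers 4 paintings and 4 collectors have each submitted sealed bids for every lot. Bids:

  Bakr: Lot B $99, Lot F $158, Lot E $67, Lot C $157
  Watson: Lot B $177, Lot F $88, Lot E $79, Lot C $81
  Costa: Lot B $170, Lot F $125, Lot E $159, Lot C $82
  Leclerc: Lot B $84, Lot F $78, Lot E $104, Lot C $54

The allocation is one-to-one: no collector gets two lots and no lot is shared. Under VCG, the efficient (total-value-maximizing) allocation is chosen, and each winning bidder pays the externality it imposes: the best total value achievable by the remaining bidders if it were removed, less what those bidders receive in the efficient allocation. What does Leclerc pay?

Efficient allocation: Bakr→Lot C ($157), Watson→Lot B ($177), Costa→Lot E ($159), Leclerc→Lot F ($78); total welfare W = $571.
Leclerc receives Lot F at value $78, so the others get W − 78 = $493.
Without Leclerc: best allocation of the remaining 3 bidders over all 4 lots is Bakr→Lot F ($158), Watson→Lot B ($177), Costa→Lot E ($159), total $494.
VCG payment = (others' best without Leclerc) − (others' welfare with Leclerc) = 494 − 493 = $1.

Leclerc pays $1.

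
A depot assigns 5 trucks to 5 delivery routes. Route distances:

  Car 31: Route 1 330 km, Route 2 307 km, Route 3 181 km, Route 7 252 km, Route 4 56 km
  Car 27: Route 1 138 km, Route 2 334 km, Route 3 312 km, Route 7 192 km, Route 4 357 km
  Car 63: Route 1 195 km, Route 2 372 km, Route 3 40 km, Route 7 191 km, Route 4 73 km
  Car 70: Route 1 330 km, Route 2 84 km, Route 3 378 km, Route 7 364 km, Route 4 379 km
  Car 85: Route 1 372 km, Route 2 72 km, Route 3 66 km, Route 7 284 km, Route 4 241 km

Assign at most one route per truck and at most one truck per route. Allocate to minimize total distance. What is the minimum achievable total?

Min total: 535 km

This is a one-to-one assignment (minimum-cost bipartite matching).
Optimal: Car 31→Route 4 (56 km), Car 27→Route 1 (138 km), Car 63→Route 7 (191 km), Car 70→Route 2 (84 km), Car 85→Route 3 (66 km) — total 56+138+191+84+66 = 535 km.
Row-greedy (each truck in turn takes its cheapest remaining route) gives 602 km, worse by 67.
Checked against all permutations: 535 km is optimal.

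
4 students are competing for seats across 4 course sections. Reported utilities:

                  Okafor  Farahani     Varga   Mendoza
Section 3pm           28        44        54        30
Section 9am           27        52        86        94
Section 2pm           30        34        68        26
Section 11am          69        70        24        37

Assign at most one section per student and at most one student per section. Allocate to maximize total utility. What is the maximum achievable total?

Maximum total: 275 points

This is a one-to-one assignment (maximum-weight bipartite matching).
Optimal: Okafor→Section 11am (69 points), Farahani→Section 3pm (44 points), Varga→Section 2pm (68 points), Mendoza→Section 9am (94 points) — total 69+44+68+94 = 275 points.
Column-greedy (each section in turn goes to its best remaining student) gives 251 points, worse by 24.
Swapping Varga↔Mendoza (Varga→Section 9am 86 points, Mendoza→Section 2pm 26 points) loses 50.
No other one-to-one assignment exceeds 275 points.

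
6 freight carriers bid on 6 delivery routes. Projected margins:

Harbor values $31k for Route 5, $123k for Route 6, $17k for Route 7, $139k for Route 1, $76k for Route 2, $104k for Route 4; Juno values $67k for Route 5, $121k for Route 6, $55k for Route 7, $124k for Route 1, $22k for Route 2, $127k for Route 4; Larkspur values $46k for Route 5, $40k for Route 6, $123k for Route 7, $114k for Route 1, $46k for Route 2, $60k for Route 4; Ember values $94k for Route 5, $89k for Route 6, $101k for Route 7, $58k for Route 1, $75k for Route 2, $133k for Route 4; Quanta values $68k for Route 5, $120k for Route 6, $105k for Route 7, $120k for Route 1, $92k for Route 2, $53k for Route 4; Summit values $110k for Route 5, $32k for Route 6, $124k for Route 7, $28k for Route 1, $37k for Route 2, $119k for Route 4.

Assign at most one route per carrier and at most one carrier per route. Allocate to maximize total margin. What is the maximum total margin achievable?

Optimal: Harbor→Route 1 ($139k), Juno→Route 6 ($121k), Larkspur→Route 7 ($123k), Ember→Route 4 ($133k), Quanta→Route 2 ($92k), Summit→Route 5 ($110k) — total 139+121+123+133+92+110 = $718k.
Column-greedy (each route in turn goes to its best remaining carrier) gives $705k, worse by 13.
Swapping Quanta↔Harbor (Quanta→Route 1 $120k, Harbor→Route 2 $76k) loses 35.

Maximum total: $718k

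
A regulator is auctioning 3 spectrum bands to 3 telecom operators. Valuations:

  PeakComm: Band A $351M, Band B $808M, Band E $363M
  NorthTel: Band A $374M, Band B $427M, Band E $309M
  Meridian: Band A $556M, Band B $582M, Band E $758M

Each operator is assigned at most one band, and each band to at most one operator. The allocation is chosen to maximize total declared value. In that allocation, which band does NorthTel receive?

Optimal: PeakComm→Band B ($808M), NorthTel→Band A ($374M), Meridian→Band E ($758M) — total 808+374+758 = $1940M.
Column-greedy (each band in turn goes to its best remaining operator) gives $1673M, worse by 267.
Swapping NorthTel↔Meridian (NorthTel→Band E $309M, Meridian→Band A $556M) loses 267.
NorthTel's own top band is Band B ($427M), but forcing NorthTel→Band B and reassigning the rest optimally gives only $1536M — worse by 404.

NorthTel receives Band A.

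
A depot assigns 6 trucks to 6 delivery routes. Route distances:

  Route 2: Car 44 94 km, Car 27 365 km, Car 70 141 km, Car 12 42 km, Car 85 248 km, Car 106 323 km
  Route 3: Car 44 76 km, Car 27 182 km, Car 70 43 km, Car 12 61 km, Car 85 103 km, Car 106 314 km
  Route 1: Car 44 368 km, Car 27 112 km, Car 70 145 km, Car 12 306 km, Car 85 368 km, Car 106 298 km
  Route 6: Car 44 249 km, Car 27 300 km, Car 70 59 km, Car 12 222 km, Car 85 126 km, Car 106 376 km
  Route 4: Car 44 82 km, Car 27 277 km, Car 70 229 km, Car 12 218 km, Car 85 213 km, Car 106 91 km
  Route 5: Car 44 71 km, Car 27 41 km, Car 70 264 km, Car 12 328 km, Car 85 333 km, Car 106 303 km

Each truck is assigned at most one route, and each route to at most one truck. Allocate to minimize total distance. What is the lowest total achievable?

This is the linear assignment problem.
Optimal: Car 44→Route 5 (71 km), Car 27→Route 1 (112 km), Car 70→Route 6 (59 km), Car 12→Route 2 (42 km), Car 85→Route 3 (103 km), Car 106→Route 4 (91 km) — total 71+112+59+42+103+91 = 478 km.
Min-entry greedy (repeatedly take the single cheapest remaining cell) gives 632 km, worse by 154.
Every other assignment is strictly worse.

Min total: 478 km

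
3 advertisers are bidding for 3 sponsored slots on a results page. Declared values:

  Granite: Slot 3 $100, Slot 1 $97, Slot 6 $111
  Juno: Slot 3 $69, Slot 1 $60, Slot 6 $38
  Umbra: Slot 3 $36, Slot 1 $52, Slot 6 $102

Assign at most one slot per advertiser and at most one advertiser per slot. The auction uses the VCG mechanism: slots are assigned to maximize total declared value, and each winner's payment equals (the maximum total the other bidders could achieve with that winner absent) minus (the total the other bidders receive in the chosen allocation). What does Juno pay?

Efficient allocation: Granite→Slot 1 ($97), Juno→Slot 3 ($69), Umbra→Slot 6 ($102); total welfare W = $268.
Juno receives Slot 3 at value $69, so the others get W − 69 = $199.
Without Juno: best allocation of the remaining 2 bidders over all 3 slots is Granite→Slot 3 ($100), Umbra→Slot 6 ($102), total $202.
VCG payment = (others' best without Juno) − (others' welfare with Juno) = 202 − 199 = $3.

Juno pays $3.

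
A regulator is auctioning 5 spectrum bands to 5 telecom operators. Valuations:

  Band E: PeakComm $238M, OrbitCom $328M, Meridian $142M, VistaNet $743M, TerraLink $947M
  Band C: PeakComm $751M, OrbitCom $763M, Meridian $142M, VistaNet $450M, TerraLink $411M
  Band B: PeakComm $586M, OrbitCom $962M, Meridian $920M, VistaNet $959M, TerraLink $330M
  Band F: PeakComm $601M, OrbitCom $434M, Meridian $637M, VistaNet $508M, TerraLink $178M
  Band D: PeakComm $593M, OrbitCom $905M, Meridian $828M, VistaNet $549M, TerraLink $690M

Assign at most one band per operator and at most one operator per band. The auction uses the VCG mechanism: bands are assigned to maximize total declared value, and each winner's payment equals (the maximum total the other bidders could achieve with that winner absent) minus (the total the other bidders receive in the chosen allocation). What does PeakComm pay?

PeakComm pays $49M.

Efficient allocation: PeakComm→Band C ($751M), OrbitCom→Band D ($905M), Meridian→Band F ($637M), VistaNet→Band B ($959M), TerraLink→Band E ($947M); total welfare W = $4199M.
PeakComm receives Band C at value $751M, so the others get W − 751 = $3448M.
Without PeakComm: best allocation of the remaining 4 bidders over all 5 bands is OrbitCom→Band C ($763M), Meridian→Band D ($828M), VistaNet→Band B ($959M), TerraLink→Band E ($947M), total $3497M.
VCG payment = (others' best without PeakComm) − (others' welfare with PeakComm) = 3497 − 3448 = $49M.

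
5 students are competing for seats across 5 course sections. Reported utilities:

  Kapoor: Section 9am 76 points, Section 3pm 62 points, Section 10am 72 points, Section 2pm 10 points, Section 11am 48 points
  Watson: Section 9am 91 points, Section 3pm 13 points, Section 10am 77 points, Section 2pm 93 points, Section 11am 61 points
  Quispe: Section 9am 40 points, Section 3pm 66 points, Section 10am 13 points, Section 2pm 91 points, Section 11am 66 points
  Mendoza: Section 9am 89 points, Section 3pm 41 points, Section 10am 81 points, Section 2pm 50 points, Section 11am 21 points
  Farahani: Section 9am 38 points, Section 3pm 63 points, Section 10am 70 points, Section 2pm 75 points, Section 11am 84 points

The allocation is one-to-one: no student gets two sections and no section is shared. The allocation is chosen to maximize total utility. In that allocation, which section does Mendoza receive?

Mendoza receives Section 10am.

Optimal: Kapoor→Section 3pm (62 points), Watson→Section 9am (91 points), Quispe→Section 2pm (91 points), Mendoza→Section 10am (81 points), Farahani→Section 11am (84 points) — total 62+91+91+81+84 = 409 points.
Row-greedy (each student in turn takes its best remaining section) gives 400 points, worse by 9.
Mendoza's own top section is Section 9am (89 points), but forcing Mendoza→Section 9am and reassigning the rest optimally gives only 404 points — worse by 5.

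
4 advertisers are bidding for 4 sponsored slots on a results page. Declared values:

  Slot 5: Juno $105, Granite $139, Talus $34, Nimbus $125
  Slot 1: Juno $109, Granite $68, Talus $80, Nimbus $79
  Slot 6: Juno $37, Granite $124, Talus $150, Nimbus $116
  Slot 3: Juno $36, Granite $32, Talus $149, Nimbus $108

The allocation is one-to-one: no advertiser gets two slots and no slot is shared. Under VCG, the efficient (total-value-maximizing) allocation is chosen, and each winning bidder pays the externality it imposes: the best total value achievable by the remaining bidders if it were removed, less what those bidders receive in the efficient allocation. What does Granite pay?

Efficient allocation: Juno→Slot 1 ($109), Granite→Slot 5 ($139), Talus→Slot 3 ($149), Nimbus→Slot 6 ($116); total welfare W = $513.
Granite receives Slot 5 at value $139, so the others get W − 139 = $374.
Without Granite: best allocation of the remaining 3 bidders over all 4 slots is Juno→Slot 1 ($109), Talus→Slot 6 ($150), Nimbus→Slot 5 ($125), total $384.
VCG payment = (others' best without Granite) − (others' welfare with Granite) = 384 − 374 = $10.

Granite pays $10.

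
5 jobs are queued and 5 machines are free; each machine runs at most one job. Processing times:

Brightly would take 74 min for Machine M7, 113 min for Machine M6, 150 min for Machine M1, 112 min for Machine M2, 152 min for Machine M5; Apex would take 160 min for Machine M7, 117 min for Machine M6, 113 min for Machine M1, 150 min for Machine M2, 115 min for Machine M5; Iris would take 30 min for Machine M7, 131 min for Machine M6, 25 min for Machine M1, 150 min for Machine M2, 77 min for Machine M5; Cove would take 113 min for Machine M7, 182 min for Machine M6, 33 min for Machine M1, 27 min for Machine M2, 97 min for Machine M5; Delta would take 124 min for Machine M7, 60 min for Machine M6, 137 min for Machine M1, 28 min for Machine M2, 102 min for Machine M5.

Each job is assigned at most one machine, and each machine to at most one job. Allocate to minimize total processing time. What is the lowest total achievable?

Optimal: Brightly→Machine M7 (74 min), Apex→Machine M5 (115 min), Iris→Machine M1 (25 min), Cove→Machine M2 (27 min), Delta→Machine M6 (60 min) — total 74+115+25+27+60 = 301 min.
Row-greedy (each job in turn takes its cheapest remaining machine) gives 351 min, worse by 50.
Every other assignment is strictly worse.

Min total: 301 min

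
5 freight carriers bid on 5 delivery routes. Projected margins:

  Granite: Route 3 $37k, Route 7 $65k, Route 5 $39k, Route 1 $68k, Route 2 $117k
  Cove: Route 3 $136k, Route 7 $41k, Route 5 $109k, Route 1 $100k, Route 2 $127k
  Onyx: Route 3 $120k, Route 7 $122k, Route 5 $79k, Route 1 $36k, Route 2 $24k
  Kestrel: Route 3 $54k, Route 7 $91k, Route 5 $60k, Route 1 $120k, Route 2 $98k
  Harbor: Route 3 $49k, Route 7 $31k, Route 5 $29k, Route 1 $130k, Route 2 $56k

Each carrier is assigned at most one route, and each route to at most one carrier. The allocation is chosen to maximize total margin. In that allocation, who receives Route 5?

Cove receives Route 5.

This is a one-to-one assignment (maximum-weight bipartite matching).
Optimal: Granite→Route 2 ($117k), Cove→Route 5 ($109k), Onyx→Route 3 ($120k), Kestrel→Route 7 ($91k), Harbor→Route 1 ($130k) — total 117+109+120+91+130 = $567k.
Column-greedy (each route in turn goes to its best remaining carrier) gives $565k, worse by 2.
Next-best assignment: Granite→Route 2, Cove→Route 3, Onyx→Route 7, Kestrel→Route 5, Harbor→Route 1 = $565k.
Cove's own top route is Route 3 ($136k), but forcing Cove→Route 3 and reassigning the rest optimally gives only $565k — worse by 2.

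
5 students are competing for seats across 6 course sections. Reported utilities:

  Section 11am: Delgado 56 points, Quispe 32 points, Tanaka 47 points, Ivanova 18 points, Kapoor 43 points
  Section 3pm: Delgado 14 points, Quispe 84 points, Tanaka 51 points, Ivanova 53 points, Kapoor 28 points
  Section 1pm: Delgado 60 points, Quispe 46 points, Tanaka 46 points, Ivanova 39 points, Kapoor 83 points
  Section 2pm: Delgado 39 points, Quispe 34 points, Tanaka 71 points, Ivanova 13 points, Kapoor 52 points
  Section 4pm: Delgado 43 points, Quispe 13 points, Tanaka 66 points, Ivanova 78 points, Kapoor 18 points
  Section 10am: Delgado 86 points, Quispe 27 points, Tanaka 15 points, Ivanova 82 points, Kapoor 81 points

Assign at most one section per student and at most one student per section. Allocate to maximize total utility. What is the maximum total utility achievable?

Treat this as an assignment problem: match each student to one section.
Optimal: Delgado→Section 10am (86 points), Quispe→Section 3pm (84 points), Tanaka→Section 2pm (71 points), Ivanova→Section 4pm (78 points), Kapoor→Section 1pm (83 points) — total 86+84+71+78+83 = 402 points.
Column-greedy (each section in turn goes to its best remaining student) gives 372 points, worse by 30.
Next-best assignment: Delgado→Section 10am, Quispe→Section 3pm, Tanaka→Section 11am, Ivanova→Section 4pm, Kapoor→Section 1pm = 378 points.
Swapping Quispe↔Delgado (Quispe→Section 10am 27 points, Delgado→Section 3pm 14 points) loses 129.
Every other assignment is strictly worse.

Maximum total: 402 points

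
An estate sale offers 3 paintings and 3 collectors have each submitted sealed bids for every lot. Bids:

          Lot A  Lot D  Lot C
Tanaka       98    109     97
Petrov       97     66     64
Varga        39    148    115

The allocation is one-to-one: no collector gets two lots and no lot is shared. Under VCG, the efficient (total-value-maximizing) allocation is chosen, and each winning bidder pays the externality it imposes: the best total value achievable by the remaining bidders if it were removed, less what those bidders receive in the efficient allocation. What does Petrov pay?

Petrov pays $1.

Efficient allocation: Tanaka→Lot C ($97), Petrov→Lot A ($97), Varga→Lot D ($148); total welfare W = $342.
Petrov receives Lot A at value $97, so the others get W − 97 = $245.
Without Petrov: best allocation of the remaining 2 bidders over all 3 lots is Tanaka→Lot A ($98), Varga→Lot D ($148), total $246.
VCG payment = (others' best without Petrov) − (others' welfare with Petrov) = 246 − 245 = $1.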